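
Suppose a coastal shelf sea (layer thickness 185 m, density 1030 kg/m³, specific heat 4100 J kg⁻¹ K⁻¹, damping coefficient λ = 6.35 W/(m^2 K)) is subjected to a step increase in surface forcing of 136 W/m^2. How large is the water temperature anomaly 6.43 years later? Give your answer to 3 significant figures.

17.3 K

Areal heat capacity C = ρ c_p D = 1030 × 4100 × 185 = 7.81×10^8 J/(m²·K).
τ = C / λ = 7.81×10^8 / 6.35 = 1.23×10^8 s.
Equilibrium anomaly ΔT_eq = F / λ = 136 / 6.35 = 21.4 K.
t = 6.43 years = 2.03×10^8 s, so t/τ = 1.65.
ΔT(t) = ΔT_eq (1 − e^(−t/τ)) = 21.4 × (1 − e^−1.65) = 17.3 K.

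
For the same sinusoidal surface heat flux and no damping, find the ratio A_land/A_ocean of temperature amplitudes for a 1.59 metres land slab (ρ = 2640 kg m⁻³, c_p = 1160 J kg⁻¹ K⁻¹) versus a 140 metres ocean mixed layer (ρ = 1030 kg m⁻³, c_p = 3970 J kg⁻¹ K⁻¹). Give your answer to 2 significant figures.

120

C_ocean = 1030 × 3970 × 140 = 5.72×10^8 J/(m²·K).
C_land = 2640 × 1160 × 1.59 = 4.87×10^6 J/(m²·K).
Undamped amplitude ∝ 1/C, so A_land/A_ocean = C_ocean/C_land = 118.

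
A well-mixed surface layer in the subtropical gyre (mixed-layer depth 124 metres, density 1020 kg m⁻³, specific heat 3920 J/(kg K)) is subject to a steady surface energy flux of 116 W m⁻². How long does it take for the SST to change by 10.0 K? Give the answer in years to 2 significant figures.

Areal heat capacity C = ρ c_p D = 1020 × 3920 × 124 = 4.96×10^8 J/(m²·K).
Time required: Δt = C ΔT / F = 4.96×10^8 × 10.0 / 116 = 4.27×10^7 s.
In years: 4.27×10^7 s / (3.156×10^7 s/year) = 1.35 years.

1.4 years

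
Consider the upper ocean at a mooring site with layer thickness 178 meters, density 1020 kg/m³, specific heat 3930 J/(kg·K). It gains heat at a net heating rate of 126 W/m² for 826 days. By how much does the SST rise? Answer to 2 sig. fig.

13 K

Areal heat capacity C = ρ c_p D = 1020 × 3930 × 178 = 7.14×10^8 J/(m²·K).
Net heat input Q = F Δt = 126 × (826 days × 86400 s/day) = 8.99×10^9 J/m².
ΔT = Q / C = 8.99×10^9 / 7.14×10^8 = 12.6 K.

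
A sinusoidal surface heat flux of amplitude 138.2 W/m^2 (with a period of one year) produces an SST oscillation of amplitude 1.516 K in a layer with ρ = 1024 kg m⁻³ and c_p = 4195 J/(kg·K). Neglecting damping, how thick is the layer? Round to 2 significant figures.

ω = 2π / 3.15×10^7 s = 1.99×10^-7 s⁻¹.
Required C = F₀ / (A ω) = 138.2 / (1.516 × 1.99×10^-7) = 4.58×10^8 J/(m²·K).
D = C / (ρ c_p) = 4.58×10^8 / (1024 × 4195) = 107 m.

110 m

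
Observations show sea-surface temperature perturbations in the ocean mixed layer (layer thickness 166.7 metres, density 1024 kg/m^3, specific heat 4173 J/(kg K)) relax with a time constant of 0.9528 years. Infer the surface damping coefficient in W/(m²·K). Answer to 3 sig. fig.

23.7

Areal heat capacity C = ρ c_p D = 1024 × 4173 × 166.7 = 7.12×10^8 J m⁻² K⁻¹.
τ = 0.9528 years = 3.01×10^7 s.
λ = C / τ = 7.12×10^8 / 3.01×10^7 = 23.7 W/(m²·K).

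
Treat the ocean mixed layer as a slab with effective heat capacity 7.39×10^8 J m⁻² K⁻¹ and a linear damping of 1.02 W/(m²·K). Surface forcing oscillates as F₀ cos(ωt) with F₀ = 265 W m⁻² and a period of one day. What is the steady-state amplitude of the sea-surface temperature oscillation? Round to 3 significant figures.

0.00493 K

Areal heat capacity C = 7.39×10^8 J m⁻² K⁻¹ (given).
Angular frequency ω = 2π / T = 2π / 86400 s = 7.27×10^-5 s⁻¹.
√((Cω)² + λ²) = √((53700)² + 1.02²) = 53700 W/(m²·K).
Amplitude A = F₀ / √((Cω)²+λ²) = 265 / 53700 = 0.00493 K.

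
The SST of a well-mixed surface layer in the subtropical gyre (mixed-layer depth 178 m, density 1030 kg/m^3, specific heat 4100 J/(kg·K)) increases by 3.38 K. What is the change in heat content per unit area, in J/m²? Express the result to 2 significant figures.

2.5×10^9

Areal heat capacity C = ρ c_p D = 1030 × 4100 × 178 = 7.52×10^8 J/(m²·K).
ΔQ = C ΔT = 7.52×10^8 × 3.38 = 2.54×10^9 J/m².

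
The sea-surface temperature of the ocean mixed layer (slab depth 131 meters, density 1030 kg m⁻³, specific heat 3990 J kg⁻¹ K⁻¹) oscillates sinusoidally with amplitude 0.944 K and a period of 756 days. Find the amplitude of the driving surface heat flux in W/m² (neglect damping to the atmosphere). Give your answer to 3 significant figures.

Areal heat capacity C = ρ c_p D = 1030 × 3990 × 131 = 5.38×10^8 J/(m^2 K).
ω = 2π / 6.53×10^7 s = 9.62×10^-8 s⁻¹.
Cω = 5.38×10^8 × 9.62×10^-8 = 51.8 W/(m²·K).
F₀ = A × Cω = 0.944 × 51.8 = 48.9 W/m².

48.9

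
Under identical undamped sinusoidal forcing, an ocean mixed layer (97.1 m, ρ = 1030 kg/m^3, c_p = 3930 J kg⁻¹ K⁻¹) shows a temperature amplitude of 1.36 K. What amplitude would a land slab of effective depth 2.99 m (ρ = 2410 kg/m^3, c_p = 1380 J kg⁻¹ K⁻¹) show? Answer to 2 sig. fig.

C_ocean = 3.93×10^8 J/(m²·K); C_land = 9.94×10^6 J/(m²·K).
A ∝ 1/C ⇒ A_land = A_ocean × C_ocean/C_land = 1.36 × 39.5 = 53.8 K.

54 K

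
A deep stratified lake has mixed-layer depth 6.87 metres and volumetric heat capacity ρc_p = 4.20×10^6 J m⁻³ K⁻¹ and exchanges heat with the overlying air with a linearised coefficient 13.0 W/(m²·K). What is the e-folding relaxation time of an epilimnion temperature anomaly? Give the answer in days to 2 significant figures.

26 days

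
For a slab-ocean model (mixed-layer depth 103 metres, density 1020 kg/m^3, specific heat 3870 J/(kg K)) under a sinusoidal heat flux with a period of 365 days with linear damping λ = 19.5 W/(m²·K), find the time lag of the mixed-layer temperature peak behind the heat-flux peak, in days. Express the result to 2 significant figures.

78 days

Areal heat capacity C = ρ c_p D = 1020 × 3870 × 103 = 4.07×10^8 J/(m^2 K).
ω = 2π / 3.15×10^7 s = 1.99×10^-7 s⁻¹.
Phase lag φ = arctan(Cω/λ) = arctan(81.0/19.5) = 1.33 rad.
Time lag = φ / ω = 1.33 / 1.99×10^-7 = 6.70×10^6 s = 77.5 days.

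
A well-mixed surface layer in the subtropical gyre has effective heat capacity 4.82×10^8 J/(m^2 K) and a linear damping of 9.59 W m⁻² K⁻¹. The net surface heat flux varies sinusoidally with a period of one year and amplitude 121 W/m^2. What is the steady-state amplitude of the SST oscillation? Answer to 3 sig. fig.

1.25 K

Areal heat capacity C = 4.82×10^8 J/(m^2 K) (given).
Angular frequency ω = 2π / T = 2π / 3.15×10^7 s = 1.99×10^-7 s⁻¹.
√((Cω)² + λ²) = √((96.0)² + 9.59²) = 96.5 W/(m²·K).
Amplitude A = F₀ / √((Cω)²+λ²) = 121 / 96.5 = 1.25 K.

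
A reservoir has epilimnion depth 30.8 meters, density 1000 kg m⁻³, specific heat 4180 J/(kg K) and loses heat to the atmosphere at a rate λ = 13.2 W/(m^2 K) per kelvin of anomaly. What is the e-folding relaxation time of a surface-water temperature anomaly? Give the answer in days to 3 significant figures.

113 days

Areal heat capacity C = ρ c_p D = 1000 × 4180 × 30.8 = 1.29×10^8 J/(m^2 K).
Relaxation time τ = C / λ = 1.29×10^8 / 13.2 = 9.75×10^6 s.
In days: 9.75×10^6 s / (86400 s/day) = 113 days.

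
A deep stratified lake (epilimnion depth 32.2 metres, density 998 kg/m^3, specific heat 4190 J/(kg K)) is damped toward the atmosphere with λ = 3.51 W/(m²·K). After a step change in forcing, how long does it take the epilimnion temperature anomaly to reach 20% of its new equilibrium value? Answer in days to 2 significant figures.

99 days

Areal heat capacity C = ρ c_p D = 998 × 4190 × 32.2 = 1.35×10^8 J/(m^2 K).
τ = C / λ = 1.35×10^8 / 3.51 = 3.84×10^7 s.
Fraction reached: 1 − e^(−t/τ) = 0.20 ⇒ t = −τ ln(1 − 0.20) = τ × 0.223.
t = 8.56×10^6 s = 99.1 days.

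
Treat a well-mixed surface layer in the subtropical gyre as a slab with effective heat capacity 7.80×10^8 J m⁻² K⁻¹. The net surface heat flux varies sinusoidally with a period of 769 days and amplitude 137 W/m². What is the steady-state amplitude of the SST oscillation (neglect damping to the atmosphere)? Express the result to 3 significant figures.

1.86 K

Areal heat capacity C = 7.80×10^8 J m⁻² K⁻¹ (given).
Angular frequency ω = 2π / T = 2π / 6.64×10^7 s = 9.46×10^-8 s⁻¹.
Cω = 7.80×10^8 × 9.46×10^-8 = 73.8 W/(m²·K).
Amplitude A = F₀ / (Cω) = 137 / 73.8 = 1.86 K.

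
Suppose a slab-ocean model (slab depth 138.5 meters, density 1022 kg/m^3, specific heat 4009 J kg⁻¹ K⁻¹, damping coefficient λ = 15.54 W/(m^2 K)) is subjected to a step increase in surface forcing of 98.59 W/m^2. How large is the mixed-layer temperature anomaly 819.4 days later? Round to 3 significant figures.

5.43 K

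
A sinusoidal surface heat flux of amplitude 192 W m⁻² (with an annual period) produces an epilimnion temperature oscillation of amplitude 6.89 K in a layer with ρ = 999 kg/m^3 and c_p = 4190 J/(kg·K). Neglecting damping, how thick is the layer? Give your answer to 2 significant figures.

ω = 2π / 3.15×10^7 s = 1.99×10^-7 s⁻¹.
Required C = F₀ / (A ω) = 192 / (6.89 × 1.99×10^-7) = 1.40×10^8 J/(m²·K).
D = C / (ρ c_p) = 1.40×10^8 / (999 × 4190) = 33.4 m.

33 m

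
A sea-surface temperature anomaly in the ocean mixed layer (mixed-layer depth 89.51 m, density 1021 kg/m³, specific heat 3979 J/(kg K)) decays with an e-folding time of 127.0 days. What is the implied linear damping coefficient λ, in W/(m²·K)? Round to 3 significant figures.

Areal heat capacity C = ρ c_p D = 1021 × 3979 × 89.51 = 3.64×10^8 J/(m^2 K).
τ = 127.0 days = 1.10×10^7 s.
λ = C / τ = 3.64×10^8 / 1.10×10^7 = 33.1 W/(m²·K).

33.1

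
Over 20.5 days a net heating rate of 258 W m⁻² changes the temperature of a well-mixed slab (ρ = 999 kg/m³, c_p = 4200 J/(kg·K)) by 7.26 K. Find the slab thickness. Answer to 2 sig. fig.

15 m

Heat input Q = F Δt = 258 × 1.77×10^6 s = 4.57×10^8 J/m².
Required areal heat capacity C = Q / ΔT = 6.29×10^7 J/(m²·K).
Depth D = C / (ρ c_p) = 6.29×10^7 / (999 × 4200) = 15.0 m.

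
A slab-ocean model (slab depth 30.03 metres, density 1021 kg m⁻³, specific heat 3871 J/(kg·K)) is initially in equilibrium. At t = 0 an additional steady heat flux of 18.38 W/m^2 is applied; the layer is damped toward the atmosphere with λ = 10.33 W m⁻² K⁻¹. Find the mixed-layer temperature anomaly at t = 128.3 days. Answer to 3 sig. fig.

1.10 K

Areal heat capacity C = ρ c_p D = 1021 × 3871 × 30.03 = 1.19×10^8 J m⁻² K⁻¹.
τ = C / λ = 1.19×10^8 / 10.33 = 1.15×10^7 s.
Equilibrium anomaly ΔT_eq = F / λ = 18.38 / 10.33 = 1.78 K.
t = 128.3 days = 1.11×10^7 s, so t/τ = 0.965.
ΔT(t) = ΔT_eq (1 − e^(−t/τ)) = 1.78 × (1 − e^−0.965) = 1.10 K.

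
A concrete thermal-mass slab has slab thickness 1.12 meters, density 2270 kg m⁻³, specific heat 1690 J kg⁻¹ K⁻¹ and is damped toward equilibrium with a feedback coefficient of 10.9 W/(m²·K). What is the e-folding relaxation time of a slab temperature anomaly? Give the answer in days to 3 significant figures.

4.56 days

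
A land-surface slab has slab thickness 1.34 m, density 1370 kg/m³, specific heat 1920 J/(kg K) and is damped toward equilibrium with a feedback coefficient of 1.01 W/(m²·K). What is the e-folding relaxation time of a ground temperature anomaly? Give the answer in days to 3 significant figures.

Areal heat capacity C = ρ c_p D = 1370 × 1920 × 1.34 = 3.52×10^6 J/(m²·K).
Relaxation time τ = C / λ = 3.52×10^6 / 1.01 = 3.49×10^6 s.
In days: 3.49×10^6 s / (86400 s/day) = 40.4 days.

40.4 days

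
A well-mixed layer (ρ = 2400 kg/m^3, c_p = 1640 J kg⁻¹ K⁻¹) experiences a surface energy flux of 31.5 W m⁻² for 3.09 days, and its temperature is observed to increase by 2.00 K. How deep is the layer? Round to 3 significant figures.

Heat input Q = F Δt = 31.5 × 2.67×10^5 s = 8.41×10^6 J/m².
Required areal heat capacity C = Q / ΔT = 4.20×10^6 J/(m²·K).
Depth D = C / (ρ c_p) = 4.20×10^6 / (2400 × 1640) = 1.07 m.

1.07 m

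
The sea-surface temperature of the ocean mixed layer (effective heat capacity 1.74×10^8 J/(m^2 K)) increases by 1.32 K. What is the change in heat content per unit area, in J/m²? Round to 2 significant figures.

2.3×10^8

Areal heat capacity C = 1.74×10^8 J/(m^2 K) (given).
ΔQ = C ΔT = 1.74×10^8 × 1.32 = 2.30×10^8 J/m².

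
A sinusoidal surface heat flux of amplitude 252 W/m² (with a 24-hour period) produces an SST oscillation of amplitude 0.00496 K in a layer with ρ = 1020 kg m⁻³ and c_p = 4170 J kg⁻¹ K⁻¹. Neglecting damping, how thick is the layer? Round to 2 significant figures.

160 m

ω = 2π / 86400 s = 7.27×10^-5 s⁻¹.
Required C = F₀ / (A ω) = 252 / (0.00496 × 7.27×10^-5) = 6.99×10^8 J/(m²·K).
D = C / (ρ c_p) = 6.99×10^8 / (1020 × 4170) = 164 m.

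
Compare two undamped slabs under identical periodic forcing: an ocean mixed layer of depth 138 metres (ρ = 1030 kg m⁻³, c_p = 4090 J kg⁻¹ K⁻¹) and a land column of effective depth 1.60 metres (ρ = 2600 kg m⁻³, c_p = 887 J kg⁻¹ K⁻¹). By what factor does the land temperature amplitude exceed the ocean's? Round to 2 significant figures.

160

C_ocean = 1030 × 4090 × 138 = 5.81×10^8 J/(m²·K).
C_land = 2600 × 887 × 1.60 = 3.69×10^6 J/(m²·K).
Undamped amplitude ∝ 1/C, so A_land/A_ocean = C_ocean/C_land = 158.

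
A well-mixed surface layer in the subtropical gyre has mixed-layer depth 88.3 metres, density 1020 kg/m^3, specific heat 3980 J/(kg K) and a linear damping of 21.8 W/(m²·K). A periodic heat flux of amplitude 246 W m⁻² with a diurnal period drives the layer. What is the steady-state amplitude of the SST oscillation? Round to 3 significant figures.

0.00944 K

Areal heat capacity C = ρ c_p D = 1020 × 3980 × 88.3 = 3.58×10^8 J/(m^2 K).
Angular frequency ω = 2π / T = 2π / 86400 s = 7.27×10^-5 s⁻¹.
√((Cω)² + λ²) = √((26100)² + 21.8²) = 26100 W/(m²·K).
Amplitude A = F₀ / √((Cω)²+λ²) = 246 / 26100 = 0.00944 K.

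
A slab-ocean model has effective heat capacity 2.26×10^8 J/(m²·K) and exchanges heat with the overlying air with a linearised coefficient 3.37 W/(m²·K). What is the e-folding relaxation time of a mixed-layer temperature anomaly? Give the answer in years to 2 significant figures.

Areal heat capacity C = 2.26×10^8 J/(m²·K) (given).
Relaxation time τ = C / λ = 2.26×10^8 / 3.37 = 6.71×10^7 s.
In years: 6.71×10^7 s / (3.156×10^7 s/year) = 2.13 years.

2.1 years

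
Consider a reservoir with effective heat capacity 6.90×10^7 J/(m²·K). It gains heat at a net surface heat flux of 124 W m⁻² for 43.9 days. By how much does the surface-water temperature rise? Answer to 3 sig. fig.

Areal heat capacity C = 6.90×10^7 J/(m²·K) (given).
Net heat input Q = F Δt = 124 × (43.9 days × 86400 s/day) = 4.70×10^8 J/m².
ΔT = Q / C = 4.70×10^8 / 6.90×10^7 = 6.82 K.

6.82 K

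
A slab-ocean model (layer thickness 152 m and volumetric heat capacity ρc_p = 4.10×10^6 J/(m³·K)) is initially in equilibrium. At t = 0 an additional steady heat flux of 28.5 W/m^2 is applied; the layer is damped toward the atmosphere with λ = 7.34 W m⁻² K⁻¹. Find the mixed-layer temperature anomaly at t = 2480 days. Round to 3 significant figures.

Areal heat capacity C = ρc_p × D = 4.10×10^6 × 152 = 6.23×10^8 J/(m²·K).
τ = C / λ = 6.23×10^8 / 7.34 = 8.49×10^7 s.
Equilibrium anomaly ΔT_eq = F / λ = 28.5 / 7.34 = 3.88 K.
t = 2480 days = 2.14×10^8 s, so t/τ = 2.52.
ΔT(t) = ΔT_eq (1 − e^(−t/τ)) = 3.88 × (1 − e^−2.52) = 3.57 K.

3.57 K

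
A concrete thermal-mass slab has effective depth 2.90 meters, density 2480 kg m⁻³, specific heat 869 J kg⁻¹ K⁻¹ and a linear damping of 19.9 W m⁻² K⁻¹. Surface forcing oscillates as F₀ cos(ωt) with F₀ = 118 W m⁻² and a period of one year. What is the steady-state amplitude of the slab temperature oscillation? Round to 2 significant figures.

5.9 K

Areal heat capacity C = ρ c_p D = 2480 × 869 × 2.90 = 6.25×10^6 J/(m^2 K).
Angular frequency ω = 2π / T = 2π / 3.15×10^7 s = 1.99×10^-7 s⁻¹.
√((Cω)² + λ²) = √((1.25)² + 19.9²) = 19.9 W/(m²·K).
Amplitude A = F₀ / √((Cω)²+λ²) = 118 / 19.9 = 5.92 K.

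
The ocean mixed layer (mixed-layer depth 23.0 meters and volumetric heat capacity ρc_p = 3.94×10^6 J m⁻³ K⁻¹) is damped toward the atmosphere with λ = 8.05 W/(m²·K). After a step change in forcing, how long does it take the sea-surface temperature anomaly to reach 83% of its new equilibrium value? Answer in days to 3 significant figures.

231 days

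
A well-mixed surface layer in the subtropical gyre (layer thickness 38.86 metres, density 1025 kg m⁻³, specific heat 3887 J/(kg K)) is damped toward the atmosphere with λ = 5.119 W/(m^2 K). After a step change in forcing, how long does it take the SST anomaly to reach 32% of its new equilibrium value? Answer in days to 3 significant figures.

135 days

Areal heat capacity C = ρ c_p D = 1025 × 3887 × 38.86 = 1.55×10^8 J/(m²·K).
τ = C / λ = 1.55×10^8 / 5.119 = 3.02×10^7 s.
Fraction reached: 1 − e^(−t/τ) = 0.32 ⇒ t = −τ ln(1 − 0.32) = τ × 0.386.
t = 1.17×10^7 s = 135 days.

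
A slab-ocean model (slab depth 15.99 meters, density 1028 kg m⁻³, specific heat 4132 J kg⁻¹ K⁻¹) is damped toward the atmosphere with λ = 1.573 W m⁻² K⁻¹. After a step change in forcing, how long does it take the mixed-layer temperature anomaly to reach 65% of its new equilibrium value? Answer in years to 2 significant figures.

1.4 years

Areal heat capacity C = ρ c_p D = 1028 × 4132 × 15.99 = 6.79×10^7 J m⁻² K⁻¹.
τ = C / λ = 6.79×10^7 / 1.573 = 4.32×10^7 s.
Fraction reached: 1 − e^(−t/τ) = 0.65 ⇒ t = −τ ln(1 − 0.65) = τ × 1.05.
t = 4.53×10^7 s = 1.44 years.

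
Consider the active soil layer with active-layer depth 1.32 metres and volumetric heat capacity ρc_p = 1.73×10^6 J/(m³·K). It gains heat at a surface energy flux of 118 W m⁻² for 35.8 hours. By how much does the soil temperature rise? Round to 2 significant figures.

6.7 K

Areal heat capacity C = ρc_p × D = 1.73×10^6 × 1.32 = 2.28×10^6 J/(m^2 K).
Net heat input Q = F Δt = 118 × (35.8 hours × 3600 s/hour) = 1.52×10^7 J/m².
ΔT = Q / C = 1.52×10^7 / 2.28×10^6 = 6.66 K.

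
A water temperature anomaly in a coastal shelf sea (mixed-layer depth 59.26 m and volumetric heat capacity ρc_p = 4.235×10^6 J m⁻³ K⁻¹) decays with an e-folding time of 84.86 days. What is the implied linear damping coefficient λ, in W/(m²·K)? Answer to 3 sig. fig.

34.2

Areal heat capacity C = ρc_p × D = 4.235×10^6 × 59.26 = 2.51×10^8 J m⁻² K⁻¹.
τ = 84.86 days = 7.33×10^6 s.
λ = C / τ = 2.51×10^8 / 7.33×10^6 = 34.2 W/(m²·K).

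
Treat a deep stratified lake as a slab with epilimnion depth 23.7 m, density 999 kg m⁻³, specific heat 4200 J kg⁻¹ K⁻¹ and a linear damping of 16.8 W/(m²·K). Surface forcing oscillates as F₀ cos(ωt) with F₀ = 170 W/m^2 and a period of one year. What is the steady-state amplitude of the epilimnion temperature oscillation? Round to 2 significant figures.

6.5 K

Areal heat capacity C = ρ c_p D = 999 × 4200 × 23.7 = 9.94×10^7 J m⁻² K⁻¹.
Angular frequency ω = 2π / T = 2π / 3.15×10^7 s = 1.99×10^-7 s⁻¹.
√((Cω)² + λ²) = √((19.8)² + 16.8²) = 26.0 W/(m²·K).
Amplitude A = F₀ / √((Cω)²+λ²) = 170 / 26.0 = 6.54 K.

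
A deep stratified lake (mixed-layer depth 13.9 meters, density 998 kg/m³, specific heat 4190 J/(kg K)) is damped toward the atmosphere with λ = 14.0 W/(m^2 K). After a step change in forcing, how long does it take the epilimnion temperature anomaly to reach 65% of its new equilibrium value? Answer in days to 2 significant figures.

50 days

Areal heat capacity C = ρ c_p D = 998 × 4190 × 13.9 = 5.81×10^7 J/(m^2 K).
τ = C / λ = 5.81×10^7 / 14.0 = 4.15×10^6 s.
Fraction reached: 1 − e^(−t/τ) = 0.65 ⇒ t = −τ ln(1 − 0.65) = τ × 1.05.
t = 4.36×10^6 s = 50.4 days.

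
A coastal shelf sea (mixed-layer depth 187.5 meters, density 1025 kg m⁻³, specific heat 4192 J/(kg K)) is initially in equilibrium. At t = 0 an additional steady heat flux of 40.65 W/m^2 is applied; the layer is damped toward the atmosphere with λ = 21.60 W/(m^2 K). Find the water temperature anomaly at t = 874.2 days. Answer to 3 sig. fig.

Areal heat capacity C = ρ c_p D = 1025 × 4192 × 187.5 = 8.06×10^8 J m⁻² K⁻¹.
τ = C / λ = 8.06×10^8 / 21.60 = 3.73×10^7 s.
Equilibrium anomaly ΔT_eq = F / λ = 40.65 / 21.60 = 1.88 K.
t = 874.2 days = 7.55×10^7 s, so t/τ = 2.03.
ΔT(t) = ΔT_eq (1 − e^(−t/τ)) = 1.88 × (1 − e^−2.03) = 1.63 K.

1.63 K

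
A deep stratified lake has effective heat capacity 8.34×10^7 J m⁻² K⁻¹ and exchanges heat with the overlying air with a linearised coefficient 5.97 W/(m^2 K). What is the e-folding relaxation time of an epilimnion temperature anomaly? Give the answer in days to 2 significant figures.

Areal heat capacity C = 8.34×10^7 J m⁻² K⁻¹ (given).
Relaxation time τ = C / λ = 8.34×10^7 / 5.97 = 1.40×10^7 s.
In days: 1.40×10^7 s / (86400 s/day) = 162 days.

160 days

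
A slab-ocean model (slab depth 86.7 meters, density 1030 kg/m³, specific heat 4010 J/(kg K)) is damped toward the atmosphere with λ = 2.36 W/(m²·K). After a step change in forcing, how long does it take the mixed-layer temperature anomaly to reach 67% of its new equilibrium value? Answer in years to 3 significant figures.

Areal heat capacity C = ρ c_p D = 1030 × 4010 × 86.7 = 3.58×10^8 J/(m²·K).
τ = C / λ = 3.58×10^8 / 2.36 = 1.52×10^8 s.
Fraction reached: 1 − e^(−t/τ) = 0.67 ⇒ t = −τ ln(1 − 0.67) = τ × 1.11.
t = 1.68×10^8 s = 5.33 years.

5.33 years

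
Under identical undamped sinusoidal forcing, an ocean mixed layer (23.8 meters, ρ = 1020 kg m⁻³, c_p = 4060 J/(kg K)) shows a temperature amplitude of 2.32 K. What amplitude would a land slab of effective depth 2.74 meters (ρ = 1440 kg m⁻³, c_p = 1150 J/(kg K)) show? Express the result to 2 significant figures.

C_ocean = 9.86×10^7 J/(m²·K); C_land = 4.54×10^6 J/(m²·K).
A ∝ 1/C ⇒ A_land = A_ocean × C_ocean/C_land = 2.32 × 21.7 = 50.4 K.

50 K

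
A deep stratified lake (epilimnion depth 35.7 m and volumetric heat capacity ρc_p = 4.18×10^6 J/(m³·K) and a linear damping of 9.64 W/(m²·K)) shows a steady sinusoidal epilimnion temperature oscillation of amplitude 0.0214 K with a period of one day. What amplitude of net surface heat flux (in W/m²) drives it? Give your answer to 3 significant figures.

Areal heat capacity C = ρc_p × D = 4.18×10^6 × 35.7 = 1.49×10^8 J/(m^2 K).
ω = 2π / 86400 s = 7.27×10^-5 s⁻¹.
√((Cω)² + λ²) = √((10900)² + 9.64²) = 10900 W/(m²·K).
F₀ = A × √((Cω)²+λ²) = 0.0214 × 10900 = 232 W/m².

232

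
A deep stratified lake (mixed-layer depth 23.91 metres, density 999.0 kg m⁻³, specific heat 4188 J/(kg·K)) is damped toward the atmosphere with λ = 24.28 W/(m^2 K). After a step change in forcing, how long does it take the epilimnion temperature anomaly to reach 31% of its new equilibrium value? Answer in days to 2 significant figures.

Areal heat capacity C = ρ c_p D = 999.0 × 4188 × 23.91 = 1.00×10^8 J/(m²·K).
τ = C / λ = 1.00×10^8 / 24.28 = 4.12×10^6 s.
Fraction reached: 1 − e^(−t/τ) = 0.31 ⇒ t = −τ ln(1 − 0.31) = τ × 0.371.
t = 1.53×10^6 s = 17.7 days.

18 days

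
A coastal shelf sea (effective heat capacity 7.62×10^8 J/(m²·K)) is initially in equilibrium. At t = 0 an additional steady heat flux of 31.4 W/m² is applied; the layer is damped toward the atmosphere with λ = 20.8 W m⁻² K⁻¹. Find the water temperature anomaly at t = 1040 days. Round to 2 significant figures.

1.4 K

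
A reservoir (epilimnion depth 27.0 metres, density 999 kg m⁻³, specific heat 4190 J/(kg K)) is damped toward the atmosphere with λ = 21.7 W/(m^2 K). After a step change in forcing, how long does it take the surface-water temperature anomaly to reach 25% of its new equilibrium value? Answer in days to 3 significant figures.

17.3 days

Areal heat capacity C = ρ c_p D = 999 × 4190 × 27.0 = 1.13×10^8 J m⁻² K⁻¹.
τ = C / λ = 1.13×10^8 / 21.7 = 5.21×10^6 s.
Fraction reached: 1 − e^(−t/τ) = 0.25 ⇒ t = −τ ln(1 − 0.25) = τ × 0.288.
t = 1.50×10^6 s = 17.3 days.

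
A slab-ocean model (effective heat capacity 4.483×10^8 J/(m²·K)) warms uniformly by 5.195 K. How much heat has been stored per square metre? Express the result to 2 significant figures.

2.3×10^9

Areal heat capacity C = 4.483×10^8 J/(m²·K) (given).
ΔQ = C ΔT = 4.48×10^8 × 5.195 = 2.33×10^9 J/m².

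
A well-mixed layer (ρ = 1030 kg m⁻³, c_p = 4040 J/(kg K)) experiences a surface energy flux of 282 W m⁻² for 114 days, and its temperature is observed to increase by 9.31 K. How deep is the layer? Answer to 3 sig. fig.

Heat input Q = F Δt = 282 × 9.85×10^6 s = 2.78×10^9 J/m².
Required areal heat capacity C = Q / ΔT = 2.98×10^8 J/(m²·K).
Depth D = C / (ρ c_p) = 2.98×10^8 / (1030 × 4040) = 71.7 m.

71.7 m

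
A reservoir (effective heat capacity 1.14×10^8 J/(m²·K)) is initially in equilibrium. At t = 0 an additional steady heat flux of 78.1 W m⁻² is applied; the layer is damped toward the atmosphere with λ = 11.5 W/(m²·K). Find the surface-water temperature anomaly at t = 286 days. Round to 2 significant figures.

6.2 K

Areal heat capacity C = 1.14×10^8 J/(m²·K) (given).
τ = C / λ = 1.14×10^8 / 11.5 = 9.91×10^6 s.
Equilibrium anomaly ΔT_eq = F / λ = 78.1 / 11.5 = 6.79 K.
t = 286 days = 2.47×10^7 s, so t/τ = 2.49.
ΔT(t) = ΔT_eq (1 − e^(−t/τ)) = 6.79 × (1 − e^−2.49) = 6.23 K.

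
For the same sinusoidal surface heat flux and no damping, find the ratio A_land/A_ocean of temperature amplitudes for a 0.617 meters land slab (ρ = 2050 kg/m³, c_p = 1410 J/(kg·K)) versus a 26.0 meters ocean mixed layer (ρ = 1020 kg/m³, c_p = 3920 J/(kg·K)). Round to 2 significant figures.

58

C_ocean = 1020 × 3920 × 26.0 = 1.04×10^8 J/(m²·K).
C_land = 2050 × 1410 × 0.617 = 1.78×10^6 J/(m²·K).
Undamped amplitude ∝ 1/C, so A_land/A_ocean = C_ocean/C_land = 58.3.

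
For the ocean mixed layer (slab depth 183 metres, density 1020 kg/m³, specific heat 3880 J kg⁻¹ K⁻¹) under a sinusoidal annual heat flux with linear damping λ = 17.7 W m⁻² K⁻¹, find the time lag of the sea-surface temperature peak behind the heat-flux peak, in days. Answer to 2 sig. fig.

Areal heat capacity C = ρ c_p D = 1020 × 3880 × 183 = 7.24×10^8 J/(m²·K).
ω = 2π / 3.15×10^7 s = 1.99×10^-7 s⁻¹.
Phase lag φ = arctan(Cω/λ) = arctan(144/17.7) = 1.45 rad.
Time lag = φ / ω = 1.45 / 1.99×10^-7 = 7.27×10^6 s = 84.2 days.

84 days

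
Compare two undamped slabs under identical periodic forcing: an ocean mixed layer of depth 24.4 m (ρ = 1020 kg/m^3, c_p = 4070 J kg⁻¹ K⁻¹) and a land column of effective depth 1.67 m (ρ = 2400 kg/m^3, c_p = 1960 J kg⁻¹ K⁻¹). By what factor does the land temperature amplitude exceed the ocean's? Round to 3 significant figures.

12.9

C_ocean = 1020 × 4070 × 24.4 = 1.01×10^8 J/(m²·K).
C_land = 2400 × 1960 × 1.67 = 7.86×10^6 J/(m²·K).
Undamped amplitude ∝ 1/C, so A_land/A_ocean = C_ocean/C_land = 12.9.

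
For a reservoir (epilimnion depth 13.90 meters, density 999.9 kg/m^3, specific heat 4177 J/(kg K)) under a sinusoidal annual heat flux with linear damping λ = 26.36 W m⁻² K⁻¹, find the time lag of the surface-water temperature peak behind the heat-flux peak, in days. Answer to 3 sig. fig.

24.0 days

Areal heat capacity C = ρ c_p D = 999.9 × 4177 × 13.90 = 5.81×10^7 J m⁻² K⁻¹.
ω = 2π / 3.15×10^7 s = 1.99×10^-7 s⁻¹.
Phase lag φ = arctan(Cω/λ) = arctan(11.6/26.36) = 0.413 rad.
Time lag = φ / ω = 0.413 / 1.99×10^-7 = 2.08×10^6 s = 24.0 days.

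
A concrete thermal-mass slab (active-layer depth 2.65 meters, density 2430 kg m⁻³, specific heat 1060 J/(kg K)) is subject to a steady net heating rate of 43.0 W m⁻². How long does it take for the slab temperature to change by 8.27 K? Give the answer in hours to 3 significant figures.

365 hours

Areal heat capacity C = ρ c_p D = 2430 × 1060 × 2.65 = 6.83×10^6 J m⁻² K⁻¹.
Time required: Δt = C ΔT / F = 6.83×10^6 × 8.27 / 43.0 = 1.31×10^6 s.
In hours: 1.31×10^6 s / (3600 s/hour) = 365 hours.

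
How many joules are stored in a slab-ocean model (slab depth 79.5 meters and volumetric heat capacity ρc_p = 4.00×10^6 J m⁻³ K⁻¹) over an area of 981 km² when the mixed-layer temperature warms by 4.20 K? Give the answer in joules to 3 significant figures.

Areal heat capacity C = ρc_p × D = 4.00×10^6 × 79.5 = 3.18×10^8 J/(m^2 K).
Heat per unit area: q = C ΔT = 3.18×10^8 × 4.20 = 1.34×10^9 J/m².
Total heat: Q = q × A = 1.34×10^9 × (981 × 10⁶ m²) = 1.31×10^18 J.

1.31×10^18 J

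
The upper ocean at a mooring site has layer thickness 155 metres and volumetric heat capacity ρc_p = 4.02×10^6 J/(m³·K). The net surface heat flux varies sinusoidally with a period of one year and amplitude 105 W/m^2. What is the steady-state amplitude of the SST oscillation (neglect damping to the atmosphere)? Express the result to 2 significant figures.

Areal heat capacity C = ρc_p × D = 4.02×10^6 × 155 = 6.23×10^8 J/(m^2 K).
Angular frequency ω = 2π / T = 2π / 3.15×10^7 s = 1.99×10^-7 s⁻¹.
Cω = 6.23×10^8 × 1.99×10^-7 = 124 W/(m²·K).
Amplitude A = F₀ / (Cω) = 105 / 124 = 0.846 K.

0.85 K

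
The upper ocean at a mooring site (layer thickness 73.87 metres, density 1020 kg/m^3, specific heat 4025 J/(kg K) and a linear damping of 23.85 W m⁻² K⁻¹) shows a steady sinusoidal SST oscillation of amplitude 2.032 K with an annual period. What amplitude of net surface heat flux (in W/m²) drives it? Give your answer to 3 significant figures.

Areal heat capacity C = ρ c_p D = 1020 × 4025 × 73.87 = 3.03×10^8 J/(m²·K).
ω = 2π / 3.15×10^7 s = 1.99×10^-7 s⁻¹.
√((Cω)² + λ²) = √((60.4)² + 23.85²) = 65.0 W/(m²·K).
F₀ = A × √((Cω)²+λ²) = 2.032 × 65.0 = 132 W/m².

132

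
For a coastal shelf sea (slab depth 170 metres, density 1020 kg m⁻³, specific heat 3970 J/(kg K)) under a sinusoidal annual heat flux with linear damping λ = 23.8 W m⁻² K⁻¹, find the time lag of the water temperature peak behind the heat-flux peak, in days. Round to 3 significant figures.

81.3 days

Areal heat capacity C = ρ c_p D = 1020 × 3970 × 170 = 6.88×10^8 J m⁻² K⁻¹.
ω = 2π / 3.15×10^7 s = 1.99×10^-7 s⁻¹.
Phase lag φ = arctan(Cω/λ) = arctan(137/23.8) = 1.40 rad.
Time lag = φ / ω = 1.40 / 1.99×10^-7 = 7.02×10^6 s = 81.3 days.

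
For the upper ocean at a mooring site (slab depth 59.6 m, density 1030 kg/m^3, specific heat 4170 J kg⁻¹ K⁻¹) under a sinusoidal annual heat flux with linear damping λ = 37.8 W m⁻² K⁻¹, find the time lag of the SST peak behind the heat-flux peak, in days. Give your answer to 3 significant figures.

Areal heat capacity C = ρ c_p D = 1030 × 4170 × 59.6 = 2.56×10^8 J m⁻² K⁻¹.
ω = 2π / 3.15×10^7 s = 1.99×10^-7 s⁻¹.
Phase lag φ = arctan(Cω/λ) = arctan(51.0/37.8) = 0.933 rad.
Time lag = φ / ω = 0.933 / 1.99×10^-7 = 4.68×10^6 s = 54.2 days.

54.2 days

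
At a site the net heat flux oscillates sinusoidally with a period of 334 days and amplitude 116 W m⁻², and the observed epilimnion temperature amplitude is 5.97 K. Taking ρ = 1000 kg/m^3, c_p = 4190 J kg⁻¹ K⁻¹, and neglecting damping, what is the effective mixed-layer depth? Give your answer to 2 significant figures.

21 m

ω = 2π / 2.89×10^7 s = 2.18×10^-7 s⁻¹.
Required C = F₀ / (A ω) = 116 / (5.97 × 2.18×10^-7) = 8.92×10^7 J/(m²·K).
D = C / (ρ c_p) = 8.92×10^7 / (1000 × 4190) = 21.3 m.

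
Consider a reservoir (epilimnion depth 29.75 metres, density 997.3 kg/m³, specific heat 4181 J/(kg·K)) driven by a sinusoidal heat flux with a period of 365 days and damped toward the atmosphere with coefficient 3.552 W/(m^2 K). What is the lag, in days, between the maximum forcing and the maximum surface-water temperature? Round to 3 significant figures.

83.0 days

Areal heat capacity C = ρ c_p D = 997.3 × 4181 × 29.75 = 1.24×10^8 J/(m²·K).
ω = 2π / 3.15×10^7 s = 1.99×10^-7 s⁻¹.
Phase lag φ = arctan(Cω/λ) = arctan(24.7/3.552) = 1.43 rad.
Time lag = φ / ω = 1.43 / 1.99×10^-7 = 7.17×10^6 s = 83.0 days.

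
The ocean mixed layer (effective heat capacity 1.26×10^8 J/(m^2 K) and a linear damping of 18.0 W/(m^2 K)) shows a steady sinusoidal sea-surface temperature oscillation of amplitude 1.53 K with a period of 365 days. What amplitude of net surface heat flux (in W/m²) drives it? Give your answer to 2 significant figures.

Areal heat capacity C = 1.26×10^8 J/(m^2 K) (given).
ω = 2π / 3.15×10^7 s = 1.99×10^-7 s⁻¹.
√((Cω)² + λ²) = √((25.1)² + 18.0²) = 30.9 W/(m²·K).
F₀ = A × √((Cω)²+λ²) = 1.53 × 30.9 = 47.3 W/m².

47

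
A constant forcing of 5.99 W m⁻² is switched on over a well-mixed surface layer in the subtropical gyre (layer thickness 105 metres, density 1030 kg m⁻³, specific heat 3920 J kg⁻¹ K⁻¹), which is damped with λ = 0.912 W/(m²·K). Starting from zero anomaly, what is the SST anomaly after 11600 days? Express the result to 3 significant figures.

5.81 K

Areal heat capacity C = ρ c_p D = 1030 × 3920 × 105 = 4.24×10^8 J/(m²·K).
τ = C / λ = 4.24×10^8 / 0.912 = 4.65×10^8 s.
Equilibrium anomaly ΔT_eq = F / λ = 5.99 / 0.912 = 6.57 K.
t = 11600 days = 1.00×10^9 s, so t/τ = 2.16.
ΔT(t) = ΔT_eq (1 − e^(−t/τ)) = 6.57 × (1 − e^−2.16) = 5.81 K.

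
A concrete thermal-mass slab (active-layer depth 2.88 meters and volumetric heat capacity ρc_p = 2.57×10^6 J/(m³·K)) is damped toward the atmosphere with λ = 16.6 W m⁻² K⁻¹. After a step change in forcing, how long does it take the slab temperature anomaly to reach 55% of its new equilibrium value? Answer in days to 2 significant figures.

4.1 days

Areal heat capacity C = ρc_p × D = 2.57×10^6 × 2.88 = 7.40×10^6 J/(m²·K).
τ = C / λ = 7.40×10^6 / 16.6 = 4.46×10^5 s.
Fraction reached: 1 − e^(−t/τ) = 0.55 ⇒ t = −τ ln(1 − 0.55) = τ × 0.799.
t = 3.56×10^5 s = 4.12 days.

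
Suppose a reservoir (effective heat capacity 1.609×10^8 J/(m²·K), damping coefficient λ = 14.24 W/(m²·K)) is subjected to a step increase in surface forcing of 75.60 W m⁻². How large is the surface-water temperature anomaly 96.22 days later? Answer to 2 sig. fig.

Areal heat capacity C = 1.609×10^8 J/(m²·K) (given).
τ = C / λ = 1.61×10^8 / 14.24 = 1.13×10^7 s.
Equilibrium anomaly ΔT_eq = F / λ = 75.60 / 14.24 = 5.31 K.
t = 96.22 days = 8.31×10^6 s, so t/τ = 0.736.
ΔT(t) = ΔT_eq (1 − e^(−t/τ)) = 5.31 × (1 − e^−0.736) = 2.77 K.

2.8 K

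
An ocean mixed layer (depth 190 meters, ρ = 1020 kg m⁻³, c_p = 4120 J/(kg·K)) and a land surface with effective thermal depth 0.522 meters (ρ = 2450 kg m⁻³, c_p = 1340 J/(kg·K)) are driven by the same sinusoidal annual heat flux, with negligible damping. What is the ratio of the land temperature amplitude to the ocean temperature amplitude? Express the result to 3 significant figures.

C_ocean = 1020 × 4120 × 190 = 7.98×10^8 J/(m²·K).
C_land = 2450 × 1340 × 0.522 = 1.71×10^6 J/(m²·K).
Undamped amplitude ∝ 1/C, so A_land/A_ocean = C_ocean/C_land = 466.

466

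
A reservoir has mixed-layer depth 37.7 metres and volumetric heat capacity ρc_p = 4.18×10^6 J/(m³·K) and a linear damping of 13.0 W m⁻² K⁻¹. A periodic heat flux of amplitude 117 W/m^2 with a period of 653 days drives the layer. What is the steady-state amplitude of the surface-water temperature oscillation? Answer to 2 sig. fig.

5.4 K

Areal heat capacity C = ρc_p × D = 4.18×10^6 × 37.7 = 1.58×10^8 J m⁻² K⁻¹.
Angular frequency ω = 2π / T = 2π / 5.64×10^7 s = 1.11×10^-7 s⁻¹.
√((Cω)² + λ²) = √((17.5)² + 13.0²) = 21.8 W/(m²·K).
Amplitude A = F₀ / √((Cω)²+λ²) = 117 / 21.8 = 5.36 K.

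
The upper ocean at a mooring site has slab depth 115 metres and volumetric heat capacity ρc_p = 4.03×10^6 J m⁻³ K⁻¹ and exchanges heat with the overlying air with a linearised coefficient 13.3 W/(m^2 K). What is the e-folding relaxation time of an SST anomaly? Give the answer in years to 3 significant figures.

Areal heat capacity C = ρc_p × D = 4.03×10^6 × 115 = 4.63×10^8 J/(m²·K).
Relaxation time τ = C / λ = 4.63×10^8 / 13.3 = 3.48×10^7 s.
In years: 3.48×10^7 s / (3.156×10^7 s/year) = 1.10 years.

1.10 years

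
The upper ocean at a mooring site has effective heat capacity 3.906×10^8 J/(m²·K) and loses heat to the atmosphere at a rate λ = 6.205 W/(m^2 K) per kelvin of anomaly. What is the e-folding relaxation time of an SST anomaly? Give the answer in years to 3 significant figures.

Areal heat capacity C = 3.906×10^8 J/(m²·K) (given).
Relaxation time τ = C / λ = 3.91×10^8 / 6.205 = 6.29×10^7 s.
In years: 6.29×10^7 s / (3.156×10^7 s/year) = 1.99 years.

1.99 years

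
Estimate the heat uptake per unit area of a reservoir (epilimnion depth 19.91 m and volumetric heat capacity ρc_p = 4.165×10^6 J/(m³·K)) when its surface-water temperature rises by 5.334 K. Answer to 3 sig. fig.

4.42×10^8

Areal heat capacity C = ρc_p × D = 4.165×10^6 × 19.91 = 8.29×10^7 J m⁻² K⁻¹.
ΔQ = C ΔT = 8.29×10^7 × 5.334 = 4.42×10^8 J/m².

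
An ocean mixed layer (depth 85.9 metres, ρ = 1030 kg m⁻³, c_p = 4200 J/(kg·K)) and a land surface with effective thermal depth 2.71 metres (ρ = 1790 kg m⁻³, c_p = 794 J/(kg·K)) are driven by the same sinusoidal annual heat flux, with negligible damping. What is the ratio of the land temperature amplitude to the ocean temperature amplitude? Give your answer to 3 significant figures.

C_ocean = 1030 × 4200 × 85.9 = 3.72×10^8 J/(m²·K).
C_land = 1790 × 794 × 2.71 = 3.85×10^6 J/(m²·K).
Undamped amplitude ∝ 1/C, so A_land/A_ocean = C_ocean/C_land = 96.5.

96.5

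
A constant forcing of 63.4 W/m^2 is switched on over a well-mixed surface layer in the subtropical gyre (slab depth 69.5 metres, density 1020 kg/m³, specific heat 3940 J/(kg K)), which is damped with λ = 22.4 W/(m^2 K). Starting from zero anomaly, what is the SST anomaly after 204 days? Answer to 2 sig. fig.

2.1 K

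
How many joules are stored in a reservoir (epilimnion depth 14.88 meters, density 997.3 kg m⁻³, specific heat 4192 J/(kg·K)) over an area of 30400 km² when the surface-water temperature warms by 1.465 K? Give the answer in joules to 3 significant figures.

2.77×10^18 J

Areal heat capacity C = ρ c_p D = 997.3 × 4192 × 14.88 = 6.22×10^7 J m⁻² K⁻¹.
Heat per unit area: q = C ΔT = 6.22×10^7 × 1.465 = 9.11×10^7 J/m².
Total heat: Q = q × A = 9.11×10^7 × (30400 × 10⁶ m²) = 2.77×10^18 J.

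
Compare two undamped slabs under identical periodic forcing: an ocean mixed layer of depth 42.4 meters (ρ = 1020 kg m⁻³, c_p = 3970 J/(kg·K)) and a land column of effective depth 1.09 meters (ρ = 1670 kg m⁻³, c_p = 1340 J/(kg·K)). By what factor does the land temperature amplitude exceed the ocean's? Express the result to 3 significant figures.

70.4

C_ocean = 1020 × 3970 × 42.4 = 1.72×10^8 J/(m²·K).
C_land = 1670 × 1340 × 1.09 = 2.44×10^6 J/(m²·K).
Undamped amplitude ∝ 1/C, so A_land/A_ocean = C_ocean/C_land = 70.4.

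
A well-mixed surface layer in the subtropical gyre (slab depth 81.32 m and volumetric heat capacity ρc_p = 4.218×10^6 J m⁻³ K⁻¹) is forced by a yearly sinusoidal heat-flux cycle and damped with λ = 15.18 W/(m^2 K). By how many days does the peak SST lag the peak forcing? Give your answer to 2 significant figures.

79 days

Areal heat capacity C = ρc_p × D = 4.218×10^6 × 81.32 = 3.43×10^8 J m⁻² K⁻¹.
ω = 2π / 3.15×10^7 s = 1.99×10^-7 s⁻¹.
Phase lag φ = arctan(Cω/λ) = arctan(68.3/15.18) = 1.35 rad.
Time lag = φ / ω = 1.35 / 1.99×10^-7 = 6.79×10^6 s = 78.6 days.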